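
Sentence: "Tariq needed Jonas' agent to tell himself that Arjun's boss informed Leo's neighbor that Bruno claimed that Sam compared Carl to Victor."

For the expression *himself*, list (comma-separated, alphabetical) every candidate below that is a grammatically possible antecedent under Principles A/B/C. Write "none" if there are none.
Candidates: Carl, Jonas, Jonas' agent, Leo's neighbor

Jonas' agent

*himself* is a reflexive; Principle A requires it to be bound within its binding domain — the clause headed by 'tell'.
— Carl: object of the clause headed by 'compared'; does not c-command the reflexive — cannot bind it (Principle A).
— Jonas: possessor inside the subject DP of the clause headed by 'tell'; does not c-command the reflexive — cannot bind it (Principle A).
— Jonas' agent: subject of the clause headed by 'tell'; c-commands the reflexive within its binding domain — allowed (Principle A).
— Leo's neighbor: object of the clause headed by 'informed'; does not c-command the reflexive — cannot bind it (Principle A).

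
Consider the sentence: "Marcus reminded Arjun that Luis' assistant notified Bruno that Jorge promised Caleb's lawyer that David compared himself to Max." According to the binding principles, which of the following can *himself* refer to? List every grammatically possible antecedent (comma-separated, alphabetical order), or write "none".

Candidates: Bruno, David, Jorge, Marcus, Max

*himself* is a reflexive; Principle A requires it to be bound within its binding domain — the clause headed by 'compared'.
— Bruno: object of the clause headed by 'notified'; c-commands the reflexive but lies outside its binding domain — cannot bind it (Principle A).
— David: subject of the clause headed by 'compared'; c-commands the reflexive within its binding domain — allowed (Principle A).
— Jorge: subject of the clause headed by 'promised'; c-commands the reflexive but lies outside its binding domain — cannot bind it (Principle A).
— Marcus: subject of the matrix clause; c-commands the reflexive but lies outside its binding domain — cannot bind it (Principle A).
— Max: second object of the clause headed by 'compared'; does not c-command the reflexive — cannot bind it (Principle A).

David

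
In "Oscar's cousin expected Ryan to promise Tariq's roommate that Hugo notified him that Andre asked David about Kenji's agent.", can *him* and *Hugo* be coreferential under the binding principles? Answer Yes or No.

No

*Hugo* is an R-expression; Principle C requires it to be free (not bound by any c-commanding expression).
— him: object of the clause headed by 'notified'; the R-expression locally c-commands the pronoun — coreference blocked (Principle B on the pronoun).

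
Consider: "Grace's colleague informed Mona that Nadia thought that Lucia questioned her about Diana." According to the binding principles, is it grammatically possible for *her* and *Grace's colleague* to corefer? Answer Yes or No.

Yes

*her* is a pronoun; Principle B requires it to be free in its binding domain — the clause headed by 'questioned'.
— Grace's colleague: subject of the matrix clause; c-commands the pronoun but lies outside its binding domain — allowed.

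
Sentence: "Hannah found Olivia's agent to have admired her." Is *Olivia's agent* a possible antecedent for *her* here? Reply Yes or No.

*her* is a pronoun; Principle B requires it to be free in its binding domain — the clause headed by 'admired'.
— Olivia's agent: subject of the clause headed by 'admired'; c-commands the pronoun within its binding domain — blocked (Principle B).

No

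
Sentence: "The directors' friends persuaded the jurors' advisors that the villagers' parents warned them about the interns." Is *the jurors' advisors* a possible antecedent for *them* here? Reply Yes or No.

*them* is a pronoun; Principle B requires it to be free in its binding domain — the clause headed by 'warned'.
— the jurors' advisors: object of the matrix clause; c-commands the pronoun but lies outside its binding domain — allowed.

Yes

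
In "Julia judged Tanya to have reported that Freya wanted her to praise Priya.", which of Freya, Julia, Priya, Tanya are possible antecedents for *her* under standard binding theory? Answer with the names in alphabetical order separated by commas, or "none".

*her* is a pronoun; Principle B requires it to be free in its binding domain — the clause headed by 'wanted'.
— Freya: subject of the clause headed by 'wanted'; c-commands the pronoun within its binding domain — blocked (Principle B).
— Julia: subject of the matrix clause; c-commands the pronoun but lies outside its binding domain — allowed.
— Priya: object of the clause headed by 'praise'; is c-commanded by the pronoun; coreference would bind this R-expression — blocked (Principle C).
— Tanya: subject of the clause headed by 'reported'; c-commands the pronoun but lies outside its binding domain — allowed.

Julia, Tanya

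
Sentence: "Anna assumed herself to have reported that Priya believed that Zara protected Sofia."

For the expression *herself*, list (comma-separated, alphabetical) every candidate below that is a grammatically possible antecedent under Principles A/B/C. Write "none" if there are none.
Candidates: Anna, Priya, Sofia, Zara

Anna

*herself* is a reflexive; Principle A requires it to be bound within its binding domain — the matrix clause.
— Anna: subject of the matrix clause; c-commands the reflexive within its binding domain — allowed (Principle A).
— Priya: subject of the clause headed by 'believed'; does not c-command the reflexive — cannot bind it (Principle A).
— Sofia: object of the clause headed by 'protected'; does not c-command the reflexive — cannot bind it (Principle A).
— Zara: subject of the clause headed by 'protected'; does not c-command the reflexive — cannot bind it (Principle A).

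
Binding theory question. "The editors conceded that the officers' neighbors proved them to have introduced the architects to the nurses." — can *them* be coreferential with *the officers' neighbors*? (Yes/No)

No

*them* is a pronoun; Principle B requires it to be free in its binding domain — the clause headed by 'proved'.
— the officers' neighbors: subject of the clause headed by 'proved'; c-commands the pronoun within its binding domain — blocked (Principle B).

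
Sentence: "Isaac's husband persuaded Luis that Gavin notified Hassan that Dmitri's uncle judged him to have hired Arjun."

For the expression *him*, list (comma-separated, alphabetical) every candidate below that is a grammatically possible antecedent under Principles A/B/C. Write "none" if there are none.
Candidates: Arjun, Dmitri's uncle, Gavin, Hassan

Gavin, Hassan

*him* is a pronoun; Principle B requires it to be free in its binding domain — the clause headed by 'judged'.
— Arjun: object of the clause headed by 'hired'; is c-commanded by the pronoun; coreference would bind this R-expression — blocked (Principle C).
— Dmitri's uncle: subject of the clause headed by 'judged'; c-commands the pronoun within its binding domain — blocked (Principle B).
— Gavin: subject of the clause headed by 'notified'; c-commands the pronoun but lies outside its binding domain — allowed.
— Hassan: object of the clause headed by 'notified'; c-commands the pronoun but lies outside its binding domain — allowed.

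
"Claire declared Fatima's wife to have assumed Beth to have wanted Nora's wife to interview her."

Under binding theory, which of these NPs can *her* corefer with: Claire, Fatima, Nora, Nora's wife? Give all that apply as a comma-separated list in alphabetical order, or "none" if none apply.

Claire, Fatima, Nora

*her* is a pronoun; Principle B requires it to be free in its binding domain — the clause headed by 'interview'.
— Claire: subject of the matrix clause; c-commands the pronoun but lies outside its binding domain — allowed.
— Fatima: possessor inside the subject DP of the clause headed by 'assumed'; does not c-command the pronoun — Principle B does not apply; allowed.
— Nora: possessor inside the subject DP of the clause headed by 'interview'; does not c-command the pronoun — Principle B does not apply; allowed.
— Nora's wife: subject of the clause headed by 'interview'; c-commands the pronoun within its binding domain — blocked (Principle B).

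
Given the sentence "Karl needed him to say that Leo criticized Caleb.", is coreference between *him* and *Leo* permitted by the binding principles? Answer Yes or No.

*him* is a pronoun; Principle B requires it to be free in its binding domain — the matrix clause.
— Leo: subject of the clause headed by 'criticized'; is c-commanded by the pronoun; coreference would bind this R-expression — blocked (Principle C).

No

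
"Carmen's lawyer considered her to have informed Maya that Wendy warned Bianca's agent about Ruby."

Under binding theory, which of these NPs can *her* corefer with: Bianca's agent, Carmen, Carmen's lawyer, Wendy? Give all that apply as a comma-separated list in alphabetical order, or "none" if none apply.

Carmen

*her* is a pronoun; Principle B requires it to be free in its binding domain — the matrix clause.
— Bianca's agent: object of the clause headed by 'warned'; is c-commanded by the pronoun; coreference would bind this R-expression — blocked (Principle C).
— Carmen: possessor inside the subject DP of the matrix clause; does not c-command the pronoun — Principle B does not apply; allowed.
— Carmen's lawyer: subject of the matrix clause; c-commands the pronoun within its binding domain — blocked (Principle B).
— Wendy: subject of the clause headed by 'warned'; is c-commanded by the pronoun; coreference would bind this R-expression — blocked (Principle C).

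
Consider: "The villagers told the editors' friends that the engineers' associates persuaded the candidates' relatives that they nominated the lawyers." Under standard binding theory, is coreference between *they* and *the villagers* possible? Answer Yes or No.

*the villagers* is an R-expression; Principle C requires it to be free (not bound by any c-commanding expression).
— they: subject of the clause headed by 'nominated'; the pronoun does not c-command the R-expression — coreference allowed.

Yes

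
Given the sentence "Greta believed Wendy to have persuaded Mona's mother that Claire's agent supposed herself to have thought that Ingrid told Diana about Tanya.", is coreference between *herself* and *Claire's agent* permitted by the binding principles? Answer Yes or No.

*herself* is a reflexive; Principle A requires it to be bound within its binding domain — the clause headed by 'supposed'.
— Claire's agent: subject of the clause headed by 'supposed'; c-commands the reflexive within its binding domain — allowed (Principle A).

Yes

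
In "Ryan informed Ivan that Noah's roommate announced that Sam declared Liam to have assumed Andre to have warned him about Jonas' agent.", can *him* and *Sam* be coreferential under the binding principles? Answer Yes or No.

Yes

*Sam* is an R-expression; Principle C requires it to be free (not bound by any c-commanding expression).
— him: object of the clause headed by 'warned'; the pronoun does not c-command the R-expression — coreference allowed.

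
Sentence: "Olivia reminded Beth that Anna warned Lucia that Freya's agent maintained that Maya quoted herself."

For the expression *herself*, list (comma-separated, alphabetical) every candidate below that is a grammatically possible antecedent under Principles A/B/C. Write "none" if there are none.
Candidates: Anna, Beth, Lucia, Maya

Maya

*herself* is a reflexive; Principle A requires it to be bound within its binding domain — the clause headed by 'quoted'.
— Anna: subject of the clause headed by 'warned'; c-commands the reflexive but lies outside its binding domain — cannot bind it (Principle A).
— Beth: object of the matrix clause; c-commands the reflexive but lies outside its binding domain — cannot bind it (Principle A).
— Lucia: object of the clause headed by 'warned'; c-commands the reflexive but lies outside its binding domain — cannot bind it (Principle A).
— Maya: subject of the clause headed by 'quoted'; c-commands the reflexive within its binding domain — allowed (Principle A).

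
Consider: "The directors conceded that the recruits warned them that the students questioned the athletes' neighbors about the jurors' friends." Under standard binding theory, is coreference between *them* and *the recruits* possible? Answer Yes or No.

*the recruits* is an R-expression; Principle C requires it to be free (not bound by any c-commanding expression).
— them: object of the clause headed by 'warned'; the R-expression locally c-commands the pronoun — coreference blocked (Principle B on the pronoun).

No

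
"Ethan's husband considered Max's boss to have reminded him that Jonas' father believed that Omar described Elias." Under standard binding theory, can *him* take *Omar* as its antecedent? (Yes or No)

No

*him* is a pronoun; Principle B requires it to be free in its binding domain — the clause headed by 'reminded'.
— Omar: subject of the clause headed by 'described'; is c-commanded by the pronoun; coreference would bind this R-expression — blocked (Principle C).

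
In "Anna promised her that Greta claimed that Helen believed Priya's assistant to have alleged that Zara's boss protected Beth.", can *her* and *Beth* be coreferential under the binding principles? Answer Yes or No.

No

*Beth* is an R-expression; Principle C requires it to be free (not bound by any c-commanding expression).
— her: object of the matrix clause; the pronoun c-commands the R-expression — coreference blocked (Principle C).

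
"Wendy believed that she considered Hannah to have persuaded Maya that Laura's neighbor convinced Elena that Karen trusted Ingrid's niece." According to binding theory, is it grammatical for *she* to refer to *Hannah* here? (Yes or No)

*Hannah* is an R-expression; Principle C requires it to be free (not bound by any c-commanding expression).
— she: subject of the clause headed by 'considered'; the pronoun c-commands the R-expression — coreference blocked (Principle C).

No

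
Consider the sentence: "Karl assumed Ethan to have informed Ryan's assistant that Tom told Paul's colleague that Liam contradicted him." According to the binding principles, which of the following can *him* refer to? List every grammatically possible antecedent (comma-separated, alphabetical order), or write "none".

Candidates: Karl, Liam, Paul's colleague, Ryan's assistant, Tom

*him* is a pronoun; Principle B requires it to be free in its binding domain — the clause headed by 'contradicted'.
— Karl: subject of the matrix clause; c-commands the pronoun but lies outside its binding domain — allowed.
— Liam: subject of the clause headed by 'contradicted'; c-commands the pronoun within its binding domain — blocked (Principle B).
— Paul's colleague: object of the clause headed by 'told'; c-commands the pronoun but lies outside its binding domain — allowed.
— Ryan's assistant: object of the clause headed by 'informed'; c-commands the pronoun but lies outside its binding domain — allowed.
— Tom: subject of the clause headed by 'told'; c-commands the pronoun but lies outside its binding domain — allowed.

Karl, Paul's colleague, Ryan's assistant, Tom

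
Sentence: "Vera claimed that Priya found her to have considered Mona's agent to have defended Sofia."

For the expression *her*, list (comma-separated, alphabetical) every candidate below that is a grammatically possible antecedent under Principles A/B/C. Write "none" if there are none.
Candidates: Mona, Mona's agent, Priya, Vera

*her* is a pronoun; Principle B requires it to be free in its binding domain — the clause headed by 'found'.
— Mona: possessor inside the subject DP of the clause headed by 'defended'; is c-commanded by the pronoun; coreference would bind this R-expression — blocked (Principle C).
— Mona's agent: subject of the clause headed by 'defended'; is c-commanded by the pronoun; coreference would bind this R-expression — blocked (Principle C).
— Priya: subject of the clause headed by 'found'; c-commands the pronoun within its binding domain — blocked (Principle B).
— Vera: subject of the matrix clause; c-commands the pronoun but lies outside its binding domain — allowed.

Vera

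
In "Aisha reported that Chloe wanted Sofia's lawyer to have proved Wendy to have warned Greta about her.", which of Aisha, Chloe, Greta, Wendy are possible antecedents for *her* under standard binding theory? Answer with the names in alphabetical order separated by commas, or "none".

*her* is a pronoun; Principle B requires it to be free in its binding domain — the clause headed by 'warned'.
— Aisha: subject of the matrix clause; c-commands the pronoun but lies outside its binding domain — allowed.
— Chloe: subject of the clause headed by 'wanted'; c-commands the pronoun but lies outside its binding domain — allowed.
— Greta: object of the clause headed by 'warned'; c-commands the pronoun within its binding domain — blocked (Principle B).
— Wendy: subject of the clause headed by 'warned'; c-commands the pronoun within its binding domain — blocked (Principle B).

Aisha, Chloe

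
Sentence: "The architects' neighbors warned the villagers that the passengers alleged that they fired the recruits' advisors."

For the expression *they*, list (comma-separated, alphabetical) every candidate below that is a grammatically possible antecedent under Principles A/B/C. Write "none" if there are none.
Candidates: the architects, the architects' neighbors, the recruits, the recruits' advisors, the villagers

the architects, the architects' neighbors, the villagers

*they* is a pronoun; Principle B requires it to be free in its binding domain — the clause headed by 'fired'.
— the architects: possessor inside the subject DP of the matrix clause; does not c-command the pronoun — Principle B does not apply; allowed.
— the architects' neighbors: subject of the matrix clause; c-commands the pronoun but lies outside its binding domain — allowed.
— the recruits: possessor inside the object DP of the clause headed by 'fired'; is c-commanded by the pronoun; coreference would bind this R-expression — blocked (Principle C).
— the recruits' advisors: object of the clause headed by 'fired'; is c-commanded by the pronoun; coreference would bind this R-expression — blocked (Principle C).
— the villagers: object of the matrix clause; c-commands the pronoun but lies outside its binding domain — allowed.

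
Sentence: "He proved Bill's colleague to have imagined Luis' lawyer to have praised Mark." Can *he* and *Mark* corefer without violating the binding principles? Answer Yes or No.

No

*Mark* is an R-expression; Principle C requires it to be free (not bound by any c-commanding expression).
— he: subject of the matrix clause; the pronoun c-commands the R-expression — coreference blocked (Principle C).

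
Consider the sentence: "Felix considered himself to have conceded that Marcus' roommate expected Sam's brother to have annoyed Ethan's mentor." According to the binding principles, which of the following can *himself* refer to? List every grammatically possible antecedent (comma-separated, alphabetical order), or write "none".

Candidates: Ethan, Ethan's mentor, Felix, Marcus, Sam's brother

Felix

*himself* is a reflexive; Principle A requires it to be bound within its binding domain — the matrix clause.
— Ethan: possessor inside the object DP of the clause headed by 'annoyed'; does not c-command the reflexive — cannot bind it (Principle A).
— Ethan's mentor: object of the clause headed by 'annoyed'; does not c-command the reflexive — cannot bind it (Principle A).
— Felix: subject of the matrix clause; c-commands the reflexive within its binding domain — allowed (Principle A).
— Marcus: possessor inside the subject DP of the clause headed by 'expected'; does not c-command the reflexive — cannot bind it (Principle A).
— Sam's brother: subject of the clause headed by 'annoyed'; does not c-command the reflexive — cannot bind it (Principle A).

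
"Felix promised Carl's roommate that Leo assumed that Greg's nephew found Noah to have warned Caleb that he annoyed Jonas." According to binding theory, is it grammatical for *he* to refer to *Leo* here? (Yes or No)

Yes

*Leo* is an R-expression; Principle C requires it to be free (not bound by any c-commanding expression).
— he: subject of the clause headed by 'annoyed'; the pronoun does not c-command the R-expression — coreference allowed.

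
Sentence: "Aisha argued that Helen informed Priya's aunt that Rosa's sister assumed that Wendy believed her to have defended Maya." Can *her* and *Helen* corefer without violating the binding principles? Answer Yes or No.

Yes

*Helen* is an R-expression; Principle C requires it to be free (not bound by any c-commanding expression).
— her: subject of the clause headed by 'defended'; the pronoun does not c-command the R-expression — coreference allowed.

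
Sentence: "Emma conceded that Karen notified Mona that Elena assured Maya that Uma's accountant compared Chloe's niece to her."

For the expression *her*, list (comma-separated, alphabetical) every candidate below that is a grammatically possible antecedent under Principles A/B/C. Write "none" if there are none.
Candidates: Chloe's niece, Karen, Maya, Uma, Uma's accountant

*her* is a pronoun; Principle B requires it to be free in its binding domain — the clause headed by 'compared'.
— Chloe's niece: object of the clause headed by 'compared'; c-commands the pronoun within its binding domain — blocked (Principle B).
— Karen: subject of the clause headed by 'notified'; c-commands the pronoun but lies outside its binding domain — allowed.
— Maya: object of the clause headed by 'assured'; c-commands the pronoun but lies outside its binding domain — allowed.
— Uma: possessor inside the subject DP of the clause headed by 'compared'; does not c-command the pronoun — Principle B does not apply; allowed.
— Uma's accountant: subject of the clause headed by 'compared'; c-commands the pronoun within its binding domain — blocked (Principle B).

Karen, Maya, Uma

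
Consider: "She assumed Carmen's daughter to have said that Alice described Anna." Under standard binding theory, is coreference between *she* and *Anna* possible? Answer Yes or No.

No

*Anna* is an R-expression; Principle C requires it to be free (not bound by any c-commanding expression).
— she: subject of the matrix clause; the pronoun c-commands the R-expression — coreference blocked (Principle C).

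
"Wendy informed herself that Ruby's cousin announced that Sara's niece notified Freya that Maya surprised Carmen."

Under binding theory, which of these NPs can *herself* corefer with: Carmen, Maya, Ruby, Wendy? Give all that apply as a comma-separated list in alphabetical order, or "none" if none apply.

*herself* is a reflexive; Principle A requires it to be bound within its binding domain — the matrix clause.
— Carmen: object of the clause headed by 'surprised'; does not c-command the reflexive — cannot bind it (Principle A).
— Maya: subject of the clause headed by 'surprised'; does not c-command the reflexive — cannot bind it (Principle A).
— Ruby: possessor inside the subject DP of the clause headed by 'announced'; does not c-command the reflexive — cannot bind it (Principle A).
— Wendy: subject of the matrix clause; c-commands the reflexive within its binding domain — allowed (Principle A).

Wendy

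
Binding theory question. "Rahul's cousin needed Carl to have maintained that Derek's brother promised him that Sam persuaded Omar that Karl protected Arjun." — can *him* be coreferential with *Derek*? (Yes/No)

*him* is a pronoun; Principle B requires it to be free in its binding domain — the clause headed by 'promised'.
— Derek: possessor inside the subject DP of the clause headed by 'promised'; does not c-command the pronoun — Principle B does not apply; allowed.

Yes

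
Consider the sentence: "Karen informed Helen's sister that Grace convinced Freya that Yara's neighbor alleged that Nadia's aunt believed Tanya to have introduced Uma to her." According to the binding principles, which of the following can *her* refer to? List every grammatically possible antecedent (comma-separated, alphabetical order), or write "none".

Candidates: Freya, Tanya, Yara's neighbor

*her* is a pronoun; Principle B requires it to be free in its binding domain — the clause headed by 'introduced'.
— Freya: object of the clause headed by 'convinced'; c-commands the pronoun but lies outside its binding domain — allowed.
— Tanya: subject of the clause headed by 'introduced'; c-commands the pronoun within its binding domain — blocked (Principle B).
— Yara's neighbor: subject of the clause headed by 'alleged'; c-commands the pronoun but lies outside its binding domain — allowed.

Freya, Yara's neighbor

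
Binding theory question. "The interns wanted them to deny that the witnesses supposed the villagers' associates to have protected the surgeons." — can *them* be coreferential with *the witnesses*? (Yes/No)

*them* is a pronoun; Principle B requires it to be free in its binding domain — the matrix clause.
— the witnesses: subject of the clause headed by 'supposed'; is c-commanded by the pronoun; coreference would bind this R-expression — blocked (Principle C).

No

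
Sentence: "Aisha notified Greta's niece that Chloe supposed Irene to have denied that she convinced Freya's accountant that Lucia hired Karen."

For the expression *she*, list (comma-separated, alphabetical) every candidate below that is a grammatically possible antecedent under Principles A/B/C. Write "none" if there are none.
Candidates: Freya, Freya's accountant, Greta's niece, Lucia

Greta's niece

*she* is a pronoun; Principle B requires it to be free in its binding domain — the clause headed by 'convinced'.
— Freya: possessor inside the object DP of the clause headed by 'convinced'; is c-commanded by the pronoun; coreference would bind this R-expression — blocked (Principle C).
— Freya's accountant: object of the clause headed by 'convinced'; is c-commanded by the pronoun; coreference would bind this R-expression — blocked (Principle C).
— Greta's niece: object of the matrix clause; c-commands the pronoun but lies outside its binding domain — allowed.
— Lucia: subject of the clause headed by 'hired'; is c-commanded by the pronoun; coreference would bind this R-expression — blocked (Principle C).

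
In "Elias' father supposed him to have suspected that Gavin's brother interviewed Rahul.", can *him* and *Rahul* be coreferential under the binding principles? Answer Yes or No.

*Rahul* is an R-expression; Principle C requires it to be free (not bound by any c-commanding expression).
— him: subject of the clause headed by 'suspected'; the pronoun c-commands the R-expression — coreference blocked (Principle C).

No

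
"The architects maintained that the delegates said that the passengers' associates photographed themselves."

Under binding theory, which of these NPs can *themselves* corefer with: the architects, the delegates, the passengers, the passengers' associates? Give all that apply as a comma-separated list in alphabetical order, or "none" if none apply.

the passengers' associates

*themselves* is a reflexive; Principle A requires it to be bound within its binding domain — the clause headed by 'photographed'.
— the architects: subject of the matrix clause; c-commands the reflexive but lies outside its binding domain — cannot bind it (Principle A).
— the delegates: subject of the clause headed by 'said'; c-commands the reflexive but lies outside its binding domain — cannot bind it (Principle A).
— the passengers: possessor inside the subject DP of the clause headed by 'photographed'; does not c-command the reflexive — cannot bind it (Principle A).
— the passengers' associates: subject of the clause headed by 'photographed'; c-commands the reflexive within its binding domain — allowed (Principle A).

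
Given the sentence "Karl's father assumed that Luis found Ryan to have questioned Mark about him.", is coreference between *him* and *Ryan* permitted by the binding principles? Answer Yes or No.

No

*him* is a pronoun; Principle B requires it to be free in its binding domain — the clause headed by 'questioned'.
— Ryan: subject of the clause headed by 'questioned'; c-commands the pronoun within its binding domain — blocked (Principle B).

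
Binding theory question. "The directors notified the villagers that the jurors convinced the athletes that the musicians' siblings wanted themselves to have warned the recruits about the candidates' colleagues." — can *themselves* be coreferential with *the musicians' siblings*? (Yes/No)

*themselves* is a reflexive; Principle A requires it to be bound within its binding domain — the clause headed by 'wanted'.
— the musicians' siblings: subject of the clause headed by 'wanted'; c-commands the reflexive within its binding domain — allowed (Principle A).

Yes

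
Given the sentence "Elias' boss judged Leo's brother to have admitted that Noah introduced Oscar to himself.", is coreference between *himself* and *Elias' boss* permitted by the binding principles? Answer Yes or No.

No

*himself* is a reflexive; Principle A requires it to be bound within its binding domain — the clause headed by 'introduced'.
— Elias' boss: subject of the matrix clause; c-commands the reflexive but lies outside its binding domain — cannot bind it (Principle A).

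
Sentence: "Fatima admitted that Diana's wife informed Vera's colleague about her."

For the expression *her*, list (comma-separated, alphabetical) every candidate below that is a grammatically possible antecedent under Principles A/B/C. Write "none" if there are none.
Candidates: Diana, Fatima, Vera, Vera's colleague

*her* is a pronoun; Principle B requires it to be free in its binding domain — the clause headed by 'informed'.
— Diana: possessor inside the subject DP of the clause headed by 'informed'; does not c-command the pronoun — Principle B does not apply; allowed.
— Fatima: subject of the matrix clause; c-commands the pronoun but lies outside its binding domain — allowed.
— Vera: possessor inside the object DP of the clause headed by 'informed'; does not c-command the pronoun — Principle B does not apply; allowed.
— Vera's colleague: object of the clause headed by 'informed'; c-commands the pronoun within its binding domain — blocked (Principle B).

Diana, Fatima, Vera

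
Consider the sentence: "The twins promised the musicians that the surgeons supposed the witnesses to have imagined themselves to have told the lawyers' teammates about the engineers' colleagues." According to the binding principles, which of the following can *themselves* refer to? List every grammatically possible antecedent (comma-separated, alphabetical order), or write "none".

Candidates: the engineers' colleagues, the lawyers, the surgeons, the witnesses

*themselves* is a reflexive; Principle A requires it to be bound within its binding domain — the clause headed by 'imagined'.
— the engineers' colleagues: second object of the clause headed by 'told'; does not c-command the reflexive — cannot bind it (Principle A).
— the lawyers: possessor inside the object DP of the clause headed by 'told'; does not c-command the reflexive — cannot bind it (Principle A).
— the surgeons: subject of the clause headed by 'supposed'; c-commands the reflexive but lies outside its binding domain — cannot bind it (Principle A).
— the witnesses: subject of the clause headed by 'imagined'; c-commands the reflexive within its binding domain — allowed (Principle A).

the witnesses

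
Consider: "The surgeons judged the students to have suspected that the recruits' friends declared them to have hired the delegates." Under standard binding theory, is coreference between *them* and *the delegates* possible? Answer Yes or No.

*the delegates* is an R-expression; Principle C requires it to be free (not bound by any c-commanding expression).
— them: subject of the clause headed by 'hired'; the pronoun c-commands the R-expression — coreference blocked (Principle C).

No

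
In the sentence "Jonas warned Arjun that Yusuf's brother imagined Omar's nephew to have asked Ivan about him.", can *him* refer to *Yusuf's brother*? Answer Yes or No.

*him* is a pronoun; Principle B requires it to be free in its binding domain — the clause headed by 'asked'.
— Yusuf's brother: subject of the clause headed by 'imagined'; c-commands the pronoun but lies outside its binding domain — allowed.

Yes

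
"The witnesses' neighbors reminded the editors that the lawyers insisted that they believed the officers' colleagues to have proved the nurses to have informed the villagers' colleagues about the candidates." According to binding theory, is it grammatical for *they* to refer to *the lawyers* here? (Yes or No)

*the lawyers* is an R-expression; Principle C requires it to be free (not bound by any c-commanding expression).
— they: subject of the clause headed by 'believed'; the pronoun does not c-command the R-expression — coreference allowed.

Yes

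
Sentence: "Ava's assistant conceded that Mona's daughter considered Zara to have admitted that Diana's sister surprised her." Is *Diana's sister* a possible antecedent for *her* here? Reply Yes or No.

No

*her* is a pronoun; Principle B requires it to be free in its binding domain — the clause headed by 'surprised'.
— Diana's sister: subject of the clause headed by 'surprised'; c-commands the pronoun within its binding domain — blocked (Principle B).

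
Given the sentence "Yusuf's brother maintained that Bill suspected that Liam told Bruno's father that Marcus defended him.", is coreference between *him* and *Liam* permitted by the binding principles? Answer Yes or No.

*him* is a pronoun; Principle B requires it to be free in its binding domain — the clause headed by 'defended'.
— Liam: subject of the clause headed by 'told'; c-commands the pronoun but lies outside its binding domain — allowed.

Yes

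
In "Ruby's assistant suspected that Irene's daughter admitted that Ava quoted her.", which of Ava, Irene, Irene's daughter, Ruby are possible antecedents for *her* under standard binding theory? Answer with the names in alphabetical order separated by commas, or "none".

Irene, Irene's daughter, Ruby

*her* is a pronoun; Principle B requires it to be free in its binding domain — the clause headed by 'quoted'.
— Ava: subject of the clause headed by 'quoted'; c-commands the pronoun within its binding domain — blocked (Principle B).
— Irene: possessor inside the subject DP of the clause headed by 'admitted'; does not c-command the pronoun — Principle B does not apply; allowed.
— Irene's daughter: subject of the clause headed by 'admitted'; c-commands the pronoun but lies outside its binding domain — allowed.
— Ruby: possessor inside the subject DP of the matrix clause; does not c-command the pronoun — Principle B does not apply; allowed.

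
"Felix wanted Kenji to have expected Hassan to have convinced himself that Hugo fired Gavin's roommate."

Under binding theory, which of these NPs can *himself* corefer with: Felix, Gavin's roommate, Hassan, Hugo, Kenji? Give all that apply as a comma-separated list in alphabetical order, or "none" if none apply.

Hassan

*himself* is a reflexive; Principle A requires it to be bound within its binding domain — the clause headed by 'convinced'.
— Felix: subject of the matrix clause; c-commands the reflexive but lies outside its binding domain — cannot bind it (Principle A).
— Gavin's roommate: object of the clause headed by 'fired'; does not c-command the reflexive — cannot bind it (Principle A).
— Hassan: subject of the clause headed by 'convinced'; c-commands the reflexive within its binding domain — allowed (Principle A).
— Hugo: subject of the clause headed by 'fired'; does not c-command the reflexive — cannot bind it (Principle A).
— Kenji: subject of the clause headed by 'expected'; c-commands the reflexive but lies outside its binding domain — cannot bind it (Principle A).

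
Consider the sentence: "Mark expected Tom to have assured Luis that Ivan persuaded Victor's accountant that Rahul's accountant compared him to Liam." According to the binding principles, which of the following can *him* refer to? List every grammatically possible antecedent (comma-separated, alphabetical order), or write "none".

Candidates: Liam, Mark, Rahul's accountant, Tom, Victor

*him* is a pronoun; Principle B requires it to be free in its binding domain — the clause headed by 'compared'.
— Liam: second object of the clause headed by 'compared'; is c-commanded by the pronoun; coreference would bind this R-expression — blocked (Principle C).
— Mark: subject of the matrix clause; c-commands the pronoun but lies outside its binding domain — allowed.
— Rahul's accountant: subject of the clause headed by 'compared'; c-commands the pronoun within its binding domain — blocked (Principle B).
— Tom: subject of the clause headed by 'assured'; c-commands the pronoun but lies outside its binding domain — allowed.
— Victor: possessor inside the object DP of the clause headed by 'persuaded'; does not c-command the pronoun — Principle B does not apply; allowed.

Mark, Tom, Victor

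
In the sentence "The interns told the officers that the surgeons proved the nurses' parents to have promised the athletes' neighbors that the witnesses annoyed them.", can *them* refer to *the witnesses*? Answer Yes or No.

*them* is a pronoun; Principle B requires it to be free in its binding domain — the clause headed by 'annoyed'.
— the witnesses: subject of the clause headed by 'annoyed'; c-commands the pronoun within its binding domain — blocked (Principle B).

No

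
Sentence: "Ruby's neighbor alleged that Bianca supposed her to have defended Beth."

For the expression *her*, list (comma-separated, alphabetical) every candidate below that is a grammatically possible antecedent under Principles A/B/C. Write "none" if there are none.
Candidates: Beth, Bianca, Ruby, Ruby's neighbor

Ruby, Ruby's neighbor

*her* is a pronoun; Principle B requires it to be free in its binding domain — the clause headed by 'supposed'.
— Beth: object of the clause headed by 'defended'; is c-commanded by the pronoun; coreference would bind this R-expression — blocked (Principle C).
— Bianca: subject of the clause headed by 'supposed'; c-commands the pronoun within its binding domain — blocked (Principle B).
— Ruby: possessor inside the subject DP of the matrix clause; does not c-command the pronoun — Principle B does not apply; allowed.
— Ruby's neighbor: subject of the matrix clause; c-commands the pronoun but lies outside its binding domain — allowed.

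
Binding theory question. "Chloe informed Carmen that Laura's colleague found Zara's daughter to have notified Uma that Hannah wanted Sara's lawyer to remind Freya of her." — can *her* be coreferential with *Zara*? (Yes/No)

Yes

*her* is a pronoun; Principle B requires it to be free in its binding domain — the clause headed by 'remind'.
— Zara: possessor inside the subject DP of the clause headed by 'notified'; does not c-command the pronoun — Principle B does not apply; allowed.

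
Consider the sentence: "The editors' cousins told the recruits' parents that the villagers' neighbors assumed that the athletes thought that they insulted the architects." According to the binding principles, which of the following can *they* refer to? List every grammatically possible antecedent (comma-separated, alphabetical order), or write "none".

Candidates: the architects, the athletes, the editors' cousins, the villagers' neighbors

the athletes, the editors' cousins, the villagers' neighbors

*they* is a pronoun; Principle B requires it to be free in its binding domain — the clause headed by 'insulted'.
— the architects: object of the clause headed by 'insulted'; is c-commanded by the pronoun; coreference would bind this R-expression — blocked (Principle C).
— the athletes: subject of the clause headed by 'thought'; c-commands the pronoun but lies outside its binding domain — allowed.
— the editors' cousins: subject of the matrix clause; c-commands the pronoun but lies outside its binding domain — allowed.
— the villagers' neighbors: subject of the clause headed by 'assumed'; c-commands the pronoun but lies outside its binding domain — allowed.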